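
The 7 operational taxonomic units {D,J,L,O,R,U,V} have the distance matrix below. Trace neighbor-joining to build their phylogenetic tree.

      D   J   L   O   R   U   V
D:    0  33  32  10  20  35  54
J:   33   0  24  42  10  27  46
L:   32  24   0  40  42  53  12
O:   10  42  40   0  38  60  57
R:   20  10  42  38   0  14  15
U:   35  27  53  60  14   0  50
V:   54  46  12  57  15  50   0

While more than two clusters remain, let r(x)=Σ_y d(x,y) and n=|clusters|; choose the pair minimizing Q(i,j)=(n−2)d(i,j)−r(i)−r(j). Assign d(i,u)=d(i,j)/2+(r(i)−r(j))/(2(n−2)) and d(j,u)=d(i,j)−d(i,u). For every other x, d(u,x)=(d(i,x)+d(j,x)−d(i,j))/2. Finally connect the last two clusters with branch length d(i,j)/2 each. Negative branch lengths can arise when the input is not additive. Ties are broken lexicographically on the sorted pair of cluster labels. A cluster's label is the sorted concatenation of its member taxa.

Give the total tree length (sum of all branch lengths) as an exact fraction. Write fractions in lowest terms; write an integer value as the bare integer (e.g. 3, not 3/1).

1405/16

1. join D+O (d=10, Q=-381) ⇒ DO; edges |D|=-13/10, |O|=113/10
  updated: d(DO,J)=65/2, d(DO,L)=31, d(DO,R)=24, d(DO,U)=85/2, d(DO,V)=101/2
2. join L+V (d=12, Q=-575/2) ⇒ LV; edges |L|=73/16, |V|=119/16
  updated: d(DO,LV)=139/4, d(J,LV)=29, d(LV,R)=45/2, d(LV,U)=91/2
3. join DO+LV (d=139/4, Q=-645/4) ⇒ DLOV; edges |DO|=425/24, |LV|=409/24
  updated: d(DLOV,J)=107/8, d(DLOV,R)=47/8, d(DLOV,U)=213/8
4. join DLOV+J (d=107/8, Q=-139/2) ⇒ DJLOV; edges |DLOV|=89/16, |J|=125/16
  updated: d(DJLOV,R)=5/4, d(DJLOV,U)=161/8
5. join DJLOV+R (d=5/4, Q=-283/8) ⇒ DJLORV; edges |DJLOV|=59/16, |R|=-39/16
  updated: d(DJLORV,U)=263/16
6. join DJLORV+U (d=263/16) ⇒ DJLORUV; edges |DJLORV|=263/32, |U|=263/32
final tree: (((((D:-13/10,O:113/10):425/24,(L:73/16,V:119/16):409/24):89/16,J:125/16):59/16,R:-39/16):263/32,U:263/32)
total length: 1405/16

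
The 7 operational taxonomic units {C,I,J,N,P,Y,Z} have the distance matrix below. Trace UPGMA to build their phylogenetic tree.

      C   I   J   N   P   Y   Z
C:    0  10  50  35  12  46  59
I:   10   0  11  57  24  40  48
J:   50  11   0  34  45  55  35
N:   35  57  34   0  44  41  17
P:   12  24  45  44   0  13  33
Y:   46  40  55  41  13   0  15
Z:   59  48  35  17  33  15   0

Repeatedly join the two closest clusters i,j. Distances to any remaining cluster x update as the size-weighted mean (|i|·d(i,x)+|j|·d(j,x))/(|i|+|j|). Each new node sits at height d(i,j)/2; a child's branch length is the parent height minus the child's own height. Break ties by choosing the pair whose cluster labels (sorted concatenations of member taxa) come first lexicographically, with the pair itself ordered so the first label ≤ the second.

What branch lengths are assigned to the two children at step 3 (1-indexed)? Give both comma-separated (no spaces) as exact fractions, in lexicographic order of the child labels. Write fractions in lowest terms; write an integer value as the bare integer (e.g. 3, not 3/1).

17/2,17/2

step 1: merge (C,I) at d=10; branch lengths C→5, I→5; new cluster CI
  updated: d(CI,J)=61/2, d(CI,N)=46, d(CI,P)=18, d(CI,Y)=43, d(CI,Z)=107/2
step 2: merge (P,Y) at d=13; branch lengths P→13/2, Y→13/2; new cluster PY
  updated: d(CI,PY)=61/2, d(J,PY)=50, d(N,PY)=85/2, d(PY,Z)=24
step 3: merge (N,Z) at d=17; branch lengths N→17/2, Z→17/2; new cluster NZ
  updated: d(CI,NZ)=199/4, d(J,NZ)=69/2, d(NZ,PY)=133/4
step 4: merge (CI,J) at d=61/2; branch lengths CI→41/4, J→61/4; new cluster CIJ
  updated: d(CIJ,NZ)=134/3, d(CIJ,PY)=37
step 5: merge (NZ,PY) at d=133/4; branch lengths NZ→65/8, PY→81/8; new cluster NPYZ
  updated: d(CIJ,NPYZ)=245/6
step 6: merge (CIJ,NPYZ) at d=245/6; branch lengths CIJ→31/6, NPYZ→91/24; new cluster CIJNPYZ
final tree: (((C:5,I:5):41/4,J:61/4):31/6,((N:17/2,Z:17/2):65/8,(P:13/2,Y:13/2):81/8):91/24)
total length: 2225/24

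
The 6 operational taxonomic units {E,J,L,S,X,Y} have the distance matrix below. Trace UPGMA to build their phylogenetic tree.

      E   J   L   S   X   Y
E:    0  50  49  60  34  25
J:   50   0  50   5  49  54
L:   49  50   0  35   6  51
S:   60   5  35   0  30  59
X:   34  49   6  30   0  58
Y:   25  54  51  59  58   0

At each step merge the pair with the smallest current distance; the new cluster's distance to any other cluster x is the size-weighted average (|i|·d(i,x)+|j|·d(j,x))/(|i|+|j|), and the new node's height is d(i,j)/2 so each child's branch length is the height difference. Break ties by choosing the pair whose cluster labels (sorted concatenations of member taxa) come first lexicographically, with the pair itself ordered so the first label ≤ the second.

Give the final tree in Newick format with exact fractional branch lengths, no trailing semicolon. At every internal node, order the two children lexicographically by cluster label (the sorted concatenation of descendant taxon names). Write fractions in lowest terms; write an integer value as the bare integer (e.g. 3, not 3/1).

step 1: merge (J,S) at d=5; branch lengths J→5/2, S→5/2; new cluster JS
  updated: d(E,JS)=55, d(JS,L)=85/2, d(JS,X)=79/2, d(JS,Y)=113/2
step 2: merge (L,X) at d=6; branch lengths L→3, X→3; new cluster LX
  updated: d(E,LX)=83/2, d(JS,LX)=41, d(LX,Y)=109/2
step 3: merge (E,Y) at d=25; branch lengths E→25/2, Y→25/2; new cluster EY
  updated: d(EY,JS)=223/4, d(EY,LX)=48
step 4: merge (JS,LX) at d=41; branch lengths JS→18, LX→35/2; new cluster JLSX
  updated: d(EY,JLSX)=415/8
step 5: merge (EY,JLSX) at d=415/8; branch lengths EY→215/16, JLSX→87/16; new cluster EJLSXY
final tree: ((E:25/2,Y:25/2):215/16,((J:5/2,S:5/2):18,(L:3,X:3):35/2):87/16)
total length: 723/8

((E:25/2,Y:25/2):215/16,((J:5/2,S:5/2):18,(L:3,X:3):35/2):87/16)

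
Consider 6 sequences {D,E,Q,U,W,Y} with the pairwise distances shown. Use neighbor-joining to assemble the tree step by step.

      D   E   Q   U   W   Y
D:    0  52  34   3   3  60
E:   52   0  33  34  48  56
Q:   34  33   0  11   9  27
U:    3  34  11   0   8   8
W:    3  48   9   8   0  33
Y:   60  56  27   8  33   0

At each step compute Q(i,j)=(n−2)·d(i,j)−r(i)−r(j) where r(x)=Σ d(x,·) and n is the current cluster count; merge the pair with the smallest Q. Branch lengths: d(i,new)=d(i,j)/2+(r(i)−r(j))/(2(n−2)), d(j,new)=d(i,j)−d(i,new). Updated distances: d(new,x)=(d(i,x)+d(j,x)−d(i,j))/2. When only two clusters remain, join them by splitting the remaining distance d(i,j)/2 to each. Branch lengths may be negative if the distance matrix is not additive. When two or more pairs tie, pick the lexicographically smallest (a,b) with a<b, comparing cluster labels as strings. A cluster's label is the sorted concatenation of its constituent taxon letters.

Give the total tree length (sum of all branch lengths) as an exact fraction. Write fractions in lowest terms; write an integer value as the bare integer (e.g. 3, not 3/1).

1. join D+W (d=3, Q=-241) ⇒ DW; edges |D|=63/8, |W|=-39/8
  updated: d(DW,E)=97/2, d(DW,Q)=20, d(DW,U)=4, d(DW,Y)=45
2. join U+Y (d=8, Q=-169) ⇒ UY; edges |U|=-55/6, |Y|=103/6
  updated: d(DW,UY)=41/2, d(E,UY)=41, d(Q,UY)=15
3. join DW+UY (d=41/2, Q=-249/2) ⇒ DUWY; edges |DW|=107/8, |UY|=57/8
  updated: d(DUWY,E)=69/2, d(DUWY,Q)=29/4
4. join DUWY+E (d=69/2, Q=-299/4) ⇒ DEUWY; edges |DUWY|=35/8, |E|=241/8
  updated: d(DEUWY,Q)=23/8
5. join DEUWY+Q (d=23/8) ⇒ DEQUWY; edges |DEUWY|=23/16, |Q|=23/16
final tree: ((((D:63/8,W:-39/8):107/8,(U:-55/6,Y:103/6):57/8):35/8,E:241/8):23/16,Q:23/16)
total length: 551/8

551/8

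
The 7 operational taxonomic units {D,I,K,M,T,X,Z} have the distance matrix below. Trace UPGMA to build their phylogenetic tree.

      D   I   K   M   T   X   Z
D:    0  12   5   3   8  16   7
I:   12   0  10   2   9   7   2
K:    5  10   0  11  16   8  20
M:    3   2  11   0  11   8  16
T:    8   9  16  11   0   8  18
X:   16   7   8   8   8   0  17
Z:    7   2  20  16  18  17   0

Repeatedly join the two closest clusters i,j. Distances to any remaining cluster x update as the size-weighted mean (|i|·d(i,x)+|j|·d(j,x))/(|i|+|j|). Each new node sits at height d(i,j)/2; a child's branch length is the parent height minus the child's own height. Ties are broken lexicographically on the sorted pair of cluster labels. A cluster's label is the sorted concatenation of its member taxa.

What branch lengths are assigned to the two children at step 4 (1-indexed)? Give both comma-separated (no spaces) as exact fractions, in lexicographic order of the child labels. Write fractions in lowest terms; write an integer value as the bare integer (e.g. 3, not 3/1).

11/12,14/3

iteration 1: select I,M (d=2); attach at lengths (1, 1); label the merged cluster IM
  updated: d(D,IM)=15/2, d(IM,K)=21/2, d(IM,T)=10, d(IM,X)=15/2, d(IM,Z)=9
iteration 2: select D,K (d=5); attach at lengths (5/2, 5/2); label the merged cluster DK
  updated: d(DK,IM)=9, d(DK,T)=12, d(DK,X)=12, d(DK,Z)=27/2
iteration 3: select IM,X (d=15/2); attach at lengths (11/4, 15/4); label the merged cluster IMX
  updated: d(DK,IMX)=10, d(IMX,T)=28/3, d(IMX,Z)=35/3
iteration 4: select IMX,T (d=28/3); attach at lengths (11/12, 14/3); label the merged cluster IMTX
  updated: d(DK,IMTX)=21/2, d(IMTX,Z)=53/4
iteration 5: select DK,IMTX (d=21/2); attach at lengths (11/4, 7/12); label the merged cluster DIKMTX
  updated: d(DIKMTX,Z)=40/3
iteration 6: select DIKMTX,Z (d=40/3); attach at lengths (17/12, 20/3); label the merged cluster DIKMTXZ
final tree: (((D:5/2,K:5/2):11/4,(((I:1,M:1):11/4,X:15/4):11/12,T:14/3):7/12):17/12,Z:20/3)
total length: 61/2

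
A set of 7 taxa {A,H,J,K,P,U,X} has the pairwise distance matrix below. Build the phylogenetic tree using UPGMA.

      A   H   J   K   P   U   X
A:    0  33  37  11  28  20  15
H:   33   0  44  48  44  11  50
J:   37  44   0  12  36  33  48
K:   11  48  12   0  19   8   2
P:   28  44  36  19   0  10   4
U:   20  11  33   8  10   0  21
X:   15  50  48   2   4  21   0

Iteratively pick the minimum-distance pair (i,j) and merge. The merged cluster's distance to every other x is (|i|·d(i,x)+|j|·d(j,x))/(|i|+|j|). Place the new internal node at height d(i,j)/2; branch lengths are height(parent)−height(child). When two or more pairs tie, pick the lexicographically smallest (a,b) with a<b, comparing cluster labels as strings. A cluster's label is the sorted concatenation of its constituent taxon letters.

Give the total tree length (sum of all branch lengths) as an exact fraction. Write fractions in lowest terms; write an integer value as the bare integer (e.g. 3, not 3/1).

iteration 1: select K,X (d=2); attach at lengths (1, 1); label the merged cluster KX
  updated: d(A,KX)=13, d(H,KX)=49, d(J,KX)=30, d(KX,P)=23/2, d(KX,U)=29/2
iteration 2: select P,U (d=10); attach at lengths (5, 5); label the merged cluster PU
  updated: d(A,PU)=24, d(H,PU)=55/2, d(J,PU)=69/2, d(KX,PU)=13
iteration 3: select A,KX (d=13); attach at lengths (13/2, 11/2); label the merged cluster AKX
  updated: d(AKX,H)=131/3, d(AKX,J)=97/3, d(AKX,PU)=50/3
iteration 4: select AKX,PU (d=50/3); attach at lengths (11/6, 10/3); label the merged cluster AKPUX
  updated: d(AKPUX,H)=186/5, d(AKPUX,J)=166/5
iteration 5: select AKPUX,J (d=166/5); attach at lengths (124/15, 83/5); label the merged cluster AJKPUX
  updated: d(AJKPUX,H)=115/3
iteration 6: select AJKPUX,H (d=115/3); attach at lengths (77/30, 115/6); label the merged cluster AHJKPUX
final tree: ((((A:13/2,(K:1,X:1):11/2):11/6,(P:5,U:5):10/3):124/15,J:83/5):77/30,H:115/6)
total length: 2273/30

2273/30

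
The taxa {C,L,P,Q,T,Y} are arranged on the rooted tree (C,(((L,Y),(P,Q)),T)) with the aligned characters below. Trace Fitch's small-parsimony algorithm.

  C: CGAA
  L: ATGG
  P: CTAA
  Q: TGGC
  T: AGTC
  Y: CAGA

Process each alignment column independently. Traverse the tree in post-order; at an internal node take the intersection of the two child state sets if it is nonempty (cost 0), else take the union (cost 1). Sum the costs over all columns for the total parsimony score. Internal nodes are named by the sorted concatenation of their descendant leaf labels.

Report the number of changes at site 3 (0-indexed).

3

[col 0] LY: children L:{A}, Y:{C} ∪→ {A,C}; cost 1
[col 0] PQ: children P:{C}, Q:{T} ∪→ {C,T}; cost 1
[col 0] LPQY: children LY:{A,C}, PQ:{C,T} ∩→ {C}; cost 0
[col 0] LPQTY: children LPQY:{C}, T:{A} ∪→ {A,C}; cost 1
[col 0] CLPQTY: children C:{C}, LPQTY:{A,C} ∩→ {C}; cost 0
[col 1] LY: children L:{T}, Y:{A} ∪→ {A,T}; cost 1
[col 1] PQ: children P:{T}, Q:{G} ∪→ {G,T}; cost 1
[col 1] LPQY: children LY:{A,T}, PQ:{G,T} ∩→ {T}; cost 0
[col 1] LPQTY: children LPQY:{T}, T:{G} ∪→ {G,T}; cost 1
[col 1] CLPQTY: children C:{G}, LPQTY:{G,T} ∩→ {G}; cost 0
[col 2] LY: children L:{G}, Y:{G} ∩→ {G}; cost 0
[col 2] PQ: children P:{A}, Q:{G} ∪→ {A,G}; cost 1
[col 2] LPQY: children LY:{G}, PQ:{A,G} ∩→ {G}; cost 0
[col 2] LPQTY: children LPQY:{G}, T:{T} ∪→ {G,T}; cost 1
[col 2] CLPQTY: children C:{A}, LPQTY:{G,T} ∪→ {A,G,T}; cost 1
[col 3] LY: children L:{G}, Y:{A} ∪→ {A,G}; cost 1
[col 3] PQ: children P:{A}, Q:{C} ∪→ {A,C}; cost 1
[col 3] LPQY: children LY:{A,G}, PQ:{A,C} ∩→ {A}; cost 0
[col 3] LPQTY: children LPQY:{A}, T:{C} ∪→ {A,C}; cost 1
[col 3] CLPQTY: children C:{A}, LPQTY:{A,C} ∩→ {A}; cost 0
per-site changes: [3, 3, 3, 3]; total = 12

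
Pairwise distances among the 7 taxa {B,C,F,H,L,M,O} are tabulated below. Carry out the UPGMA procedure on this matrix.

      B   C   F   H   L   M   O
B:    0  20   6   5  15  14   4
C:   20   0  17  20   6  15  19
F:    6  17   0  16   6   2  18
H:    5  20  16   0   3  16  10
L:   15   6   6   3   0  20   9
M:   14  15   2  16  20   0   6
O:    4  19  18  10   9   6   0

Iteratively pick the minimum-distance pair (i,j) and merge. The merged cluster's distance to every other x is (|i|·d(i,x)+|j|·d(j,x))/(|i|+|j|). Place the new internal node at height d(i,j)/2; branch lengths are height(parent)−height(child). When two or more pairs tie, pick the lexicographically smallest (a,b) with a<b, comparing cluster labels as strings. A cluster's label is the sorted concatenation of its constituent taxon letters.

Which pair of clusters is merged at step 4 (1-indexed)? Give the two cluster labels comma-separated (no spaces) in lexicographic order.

step 1: merge (F,M) at d=2; branch lengths F→1, M→1; new cluster FM
  updated: d(B,FM)=10, d(C,FM)=16, d(FM,H)=16, d(FM,L)=13, d(FM,O)=12
step 2: merge (H,L) at d=3; branch lengths H→3/2, L→3/2; new cluster HL
  updated: d(B,HL)=10, d(C,HL)=13, d(FM,HL)=29/2, d(HL,O)=19/2
step 3: merge (B,O) at d=4; branch lengths B→2, O→2; new cluster BO
  updated: d(BO,C)=39/2, d(BO,FM)=11, d(BO,HL)=39/4
step 4: merge (BO,HL) at d=39/4; branch lengths BO→23/8, HL→27/8; new cluster BHLO
  updated: d(BHLO,C)=65/4, d(BHLO,FM)=51/4
step 5: merge (BHLO,FM) at d=51/4; branch lengths BHLO→3/2, FM→43/8; new cluster BFHLMO
  updated: d(BFHLMO,C)=97/6
step 6: merge (BFHLMO,C) at d=97/6; branch lengths BFHLMO→41/24, C→97/12; new cluster BCFHLMO
final tree: ((((B:2,O:2):23/8,(H:3/2,L:3/2):27/8):3/2,(F:1,M:1):43/8):41/24,C:97/12)
total length: 383/12

BO,HL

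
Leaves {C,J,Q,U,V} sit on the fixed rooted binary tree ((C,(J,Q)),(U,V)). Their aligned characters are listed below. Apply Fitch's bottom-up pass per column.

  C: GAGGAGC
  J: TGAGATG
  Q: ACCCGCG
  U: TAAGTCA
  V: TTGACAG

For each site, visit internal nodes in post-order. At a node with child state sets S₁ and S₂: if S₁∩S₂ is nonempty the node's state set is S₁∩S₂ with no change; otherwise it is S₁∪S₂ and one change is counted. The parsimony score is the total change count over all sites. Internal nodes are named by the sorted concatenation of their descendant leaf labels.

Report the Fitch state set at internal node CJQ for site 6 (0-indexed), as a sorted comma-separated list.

C,G

site 0, node JQ: J={T} ∪ Q={A} → {A,T} (+1)
site 0, node CJQ: C={G} ∪ JQ={A,T} → {A,G,T} (+1)
site 0, node UV: U={T} ∩ V={T} → {T} (+0)
site 0, node CJQUV: CJQ={A,G,T} ∩ UV={T} → {T} (+0)
site 1, node JQ: J={G} ∪ Q={C} → {C,G} (+1)
site 1, node CJQ: C={A} ∪ JQ={C,G} → {A,C,G} (+1)
site 1, node UV: U={A} ∪ V={T} → {A,T} (+1)
site 1, node CJQUV: CJQ={A,C,G} ∩ UV={A,T} → {A} (+0)
site 2, node JQ: J={A} ∪ Q={C} → {A,C} (+1)
site 2, node CJQ: C={G} ∪ JQ={A,C} → {A,C,G} (+1)
site 2, node UV: U={A} ∪ V={G} → {A,G} (+1)
site 2, node CJQUV: CJQ={A,C,G} ∩ UV={A,G} → {A,G} (+0)
site 3, node JQ: J={G} ∪ Q={C} → {C,G} (+1)
site 3, node CJQ: C={G} ∩ JQ={C,G} → {G} (+0)
site 3, node UV: U={G} ∪ V={A} → {A,G} (+1)
site 3, node CJQUV: CJQ={G} ∩ UV={A,G} → {G} (+0)
site 4, node JQ: J={A} ∪ Q={G} → {A,G} (+1)
site 4, node CJQ: C={A} ∩ JQ={A,G} → {A} (+0)
site 4, node UV: U={T} ∪ V={C} → {C,T} (+1)
site 4, node CJQUV: CJQ={A} ∪ UV={C,T} → {A,C,T} (+1)
site 5, node JQ: J={T} ∪ Q={C} → {C,T} (+1)
site 5, node CJQ: C={G} ∪ JQ={C,T} → {C,G,T} (+1)
site 5, node UV: U={C} ∪ V={A} → {A,C} (+1)
site 5, node CJQUV: CJQ={C,G,T} ∩ UV={A,C} → {C} (+0)
site 6, node JQ: J={G} ∩ Q={G} → {G} (+0)
site 6, node CJQ: C={C} ∪ JQ={G} → {C,G} (+1)
site 6, node UV: U={A} ∪ V={G} → {A,G} (+1)
site 6, node CJQUV: CJQ={C,G} ∩ UV={A,G} → {G} (+0)
per-site changes: [2, 3, 3, 2, 3, 3, 2]; total = 18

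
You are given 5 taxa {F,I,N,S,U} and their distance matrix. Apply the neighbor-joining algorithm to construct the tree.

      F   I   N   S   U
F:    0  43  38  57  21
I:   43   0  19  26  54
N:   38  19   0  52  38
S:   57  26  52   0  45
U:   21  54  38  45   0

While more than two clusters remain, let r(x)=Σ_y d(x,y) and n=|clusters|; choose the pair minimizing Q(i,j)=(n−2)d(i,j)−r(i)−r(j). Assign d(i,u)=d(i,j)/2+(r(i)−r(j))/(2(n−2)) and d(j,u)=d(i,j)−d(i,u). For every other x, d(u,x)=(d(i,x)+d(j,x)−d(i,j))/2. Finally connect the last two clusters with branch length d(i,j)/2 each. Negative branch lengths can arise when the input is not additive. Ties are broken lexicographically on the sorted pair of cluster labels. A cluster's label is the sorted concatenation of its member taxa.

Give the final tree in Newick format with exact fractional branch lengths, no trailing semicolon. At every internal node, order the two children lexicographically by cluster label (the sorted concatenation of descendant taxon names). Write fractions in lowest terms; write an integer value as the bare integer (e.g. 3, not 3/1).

1. join F+U (d=21, Q=-254) ⇒ FU; edges |F|=32/3, |U|=31/3
  updated: d(FU,I)=38, d(FU,N)=55/2, d(FU,S)=81/2
2. join FU+N (d=55/2, Q=-299/2) ⇒ FNU; edges |FU|=125/8, |N|=95/8
  updated: d(FNU,I)=59/4, d(FNU,S)=65/2
3. join FNU+I (d=59/4, Q=-293/4) ⇒ FINU; edges |FNU|=85/8, |I|=33/8
  updated: d(FINU,S)=175/8
4. join FINU+S (d=175/8) ⇒ FINSU; edges |FINU|=175/16, |S|=175/16
final tree: ((((F:32/3,U:31/3):125/8,N:95/8):85/8,I:33/8):175/16,S:175/16)
total length: 681/8

((((F:32/3,U:31/3):125/8,N:95/8):85/8,I:33/8):175/16,S:175/16)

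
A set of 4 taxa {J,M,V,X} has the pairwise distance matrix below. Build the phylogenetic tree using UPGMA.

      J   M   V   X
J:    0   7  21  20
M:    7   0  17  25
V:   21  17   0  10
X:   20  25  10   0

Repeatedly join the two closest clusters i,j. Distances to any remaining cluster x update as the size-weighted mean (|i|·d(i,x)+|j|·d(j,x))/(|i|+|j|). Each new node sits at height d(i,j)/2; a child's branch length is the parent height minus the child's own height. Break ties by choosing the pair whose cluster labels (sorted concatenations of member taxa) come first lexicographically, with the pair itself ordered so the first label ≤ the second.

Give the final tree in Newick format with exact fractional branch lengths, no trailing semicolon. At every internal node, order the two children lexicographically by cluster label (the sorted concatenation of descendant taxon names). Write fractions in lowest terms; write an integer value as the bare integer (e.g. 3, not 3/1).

((J:7/2,M:7/2):55/8,(V:5,X:5):43/8)

step 1: merge (J,M) at d=7; branch lengths J→7/2, M→7/2; new cluster JM
  updated: d(JM,V)=19, d(JM,X)=45/2
step 2: merge (V,X) at d=10; branch lengths V→5, X→5; new cluster VX
  updated: d(JM,VX)=83/4
step 3: merge (JM,VX) at d=83/4; branch lengths JM→55/8, VX→43/8; new cluster JMVX
final tree: ((J:7/2,M:7/2):55/8,(V:5,X:5):43/8)
total length: 117/4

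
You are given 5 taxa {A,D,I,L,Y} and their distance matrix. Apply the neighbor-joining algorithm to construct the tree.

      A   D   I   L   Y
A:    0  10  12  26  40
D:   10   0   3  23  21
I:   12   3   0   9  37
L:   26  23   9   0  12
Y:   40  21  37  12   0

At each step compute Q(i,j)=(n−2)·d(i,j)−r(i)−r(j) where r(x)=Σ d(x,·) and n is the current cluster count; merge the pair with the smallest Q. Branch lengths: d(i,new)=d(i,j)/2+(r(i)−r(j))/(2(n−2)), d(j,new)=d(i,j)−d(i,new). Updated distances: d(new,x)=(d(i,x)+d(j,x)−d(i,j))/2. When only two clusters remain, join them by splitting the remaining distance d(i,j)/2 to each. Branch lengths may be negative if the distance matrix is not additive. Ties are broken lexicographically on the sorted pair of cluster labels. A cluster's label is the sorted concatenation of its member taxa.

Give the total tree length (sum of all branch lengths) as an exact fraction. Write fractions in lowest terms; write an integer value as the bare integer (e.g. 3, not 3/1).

iteration 1: select L,Y (d=12, Q=-144); attach at lengths (-2/3, 38/3); label the merged cluster LY
  updated: d(A,LY)=27, d(D,LY)=16, d(I,LY)=17
iteration 2: select A,D (d=10, Q=-58); attach at lengths (10, 0); label the merged cluster AD
  updated: d(AD,I)=5/2, d(AD,LY)=33/2
iteration 3: select AD,I (d=5/2, Q=-36); attach at lengths (1, 3/2); label the merged cluster ADI
  updated: d(ADI,LY)=31/2
iteration 4: select ADI,LY (d=31/2); attach at lengths (31/4, 31/4); label the merged cluster ADILY
final tree: (((A:10,D:0):1,I:3/2):31/4,(L:-2/3,Y:38/3):31/4)
total length: 40

40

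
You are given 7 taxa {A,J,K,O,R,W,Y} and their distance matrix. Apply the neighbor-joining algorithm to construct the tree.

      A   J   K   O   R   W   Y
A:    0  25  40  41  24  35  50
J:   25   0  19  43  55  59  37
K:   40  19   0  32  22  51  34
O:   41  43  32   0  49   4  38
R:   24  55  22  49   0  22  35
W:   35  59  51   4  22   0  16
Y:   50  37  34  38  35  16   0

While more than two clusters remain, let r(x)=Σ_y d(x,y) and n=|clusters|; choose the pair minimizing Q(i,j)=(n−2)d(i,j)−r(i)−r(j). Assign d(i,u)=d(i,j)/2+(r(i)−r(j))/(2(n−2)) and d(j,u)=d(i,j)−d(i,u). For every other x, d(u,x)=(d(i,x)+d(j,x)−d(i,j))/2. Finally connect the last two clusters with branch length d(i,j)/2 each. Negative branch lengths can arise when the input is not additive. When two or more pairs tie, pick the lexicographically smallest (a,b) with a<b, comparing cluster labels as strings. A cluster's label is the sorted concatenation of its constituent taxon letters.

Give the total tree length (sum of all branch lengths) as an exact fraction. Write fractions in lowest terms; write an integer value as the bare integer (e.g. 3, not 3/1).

step 1: merge (O,W) at d=4, Q=-374; branch lengths O→4, W→0; new cluster OW
  updated: d(A,OW)=36, d(J,OW)=49, d(K,OW)=79/2, d(OW,R)=67/2, d(OW,Y)=25
step 2: merge (OW,Y) at d=25, Q=-264; branch lengths OW→51/4, Y→49/4; new cluster OWY
  updated: d(A,OWY)=61/2, d(J,OWY)=61/2, d(K,OWY)=97/4, d(OWY,R)=87/4
step 3: merge (J,K) at d=19, Q=-711/4; branch lengths J→325/24, K→131/24; new cluster JK
  updated: d(A,JK)=23, d(JK,OWY)=143/8, d(JK,R)=29
step 4: merge (A,R) at d=24, Q=-417/4; branch lengths A→203/16, R→181/16; new cluster AR
  updated: d(AR,JK)=14, d(AR,OWY)=113/8
step 5: merge (AR,JK) at d=14, Q=-46; branch lengths AR→41/8, JK→71/8; new cluster AJKR
  updated: d(AJKR,OWY)=9
step 6: merge (AJKR,OWY) at d=9; branch lengths AJKR→9/2, OWY→9/2; new cluster AJKORWY
final tree: (((A:203/16,R:181/16):41/8,(J:325/24,K:131/24):71/8):9/2,((O:4,W:0):51/4,Y:49/4):9/2)
total length: 95

95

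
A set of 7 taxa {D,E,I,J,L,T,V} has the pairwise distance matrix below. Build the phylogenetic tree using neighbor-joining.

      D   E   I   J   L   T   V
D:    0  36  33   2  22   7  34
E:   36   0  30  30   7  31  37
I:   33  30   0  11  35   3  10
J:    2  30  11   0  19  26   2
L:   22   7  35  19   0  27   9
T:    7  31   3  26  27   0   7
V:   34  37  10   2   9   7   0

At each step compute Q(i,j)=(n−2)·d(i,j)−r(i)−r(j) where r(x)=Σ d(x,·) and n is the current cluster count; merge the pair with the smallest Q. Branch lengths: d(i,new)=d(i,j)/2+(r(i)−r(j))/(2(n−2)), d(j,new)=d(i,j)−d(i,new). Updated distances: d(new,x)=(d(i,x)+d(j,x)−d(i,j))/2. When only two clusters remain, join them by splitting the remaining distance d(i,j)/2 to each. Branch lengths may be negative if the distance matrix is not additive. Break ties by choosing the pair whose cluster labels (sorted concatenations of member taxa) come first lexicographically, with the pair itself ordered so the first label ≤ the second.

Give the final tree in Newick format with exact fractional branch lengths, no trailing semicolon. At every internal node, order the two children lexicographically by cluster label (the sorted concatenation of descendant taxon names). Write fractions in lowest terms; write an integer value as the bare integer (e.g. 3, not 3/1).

(((((D:95/16,J:-63/16):185/24,(E:87/10,L:-17/10):349/24):41/8,V:2):5,I:27/8):-3/16,T:-3/16)

iteration 1: select E,L (d=7, Q=-255); attach at lengths (87/10, -17/10); label the merged cluster EL
  updated: d(D,EL)=51/2, d(EL,I)=29, d(EL,J)=21, d(EL,T)=51/2, d(EL,V)=39/2
iteration 2: select D,J (d=2, Q=-311/2); attach at lengths (95/16, -63/16); label the merged cluster DJ
  updated: d(DJ,EL)=89/4, d(DJ,I)=21, d(DJ,T)=31/2, d(DJ,V)=17
iteration 3: select DJ,EL (d=89/4, Q=-421/4); attach at lengths (185/24, 349/24); label the merged cluster DEJL
  updated: d(DEJL,I)=111/8, d(DEJL,T)=75/8, d(DEJL,V)=57/8
iteration 4: select DEJL,V (d=57/8, Q=-161/4); attach at lengths (41/8, 2); label the merged cluster DEJLV
  updated: d(DEJLV,I)=67/8, d(DEJLV,T)=37/8
iteration 5: select DEJLV,I (d=67/8, Q=-16); attach at lengths (5, 27/8); label the merged cluster DEIJLV
  updated: d(DEIJLV,T)=-3/8
iteration 6: select DEIJLV,T (d=-3/8); attach at lengths (-3/16, -3/16); label the merged cluster DEIJLTV
final tree: (((((D:95/16,J:-63/16):185/24,(E:87/10,L:-17/10):349/24):41/8,V:2):5,I:27/8):-3/16,T:-3/16)
total length: 371/8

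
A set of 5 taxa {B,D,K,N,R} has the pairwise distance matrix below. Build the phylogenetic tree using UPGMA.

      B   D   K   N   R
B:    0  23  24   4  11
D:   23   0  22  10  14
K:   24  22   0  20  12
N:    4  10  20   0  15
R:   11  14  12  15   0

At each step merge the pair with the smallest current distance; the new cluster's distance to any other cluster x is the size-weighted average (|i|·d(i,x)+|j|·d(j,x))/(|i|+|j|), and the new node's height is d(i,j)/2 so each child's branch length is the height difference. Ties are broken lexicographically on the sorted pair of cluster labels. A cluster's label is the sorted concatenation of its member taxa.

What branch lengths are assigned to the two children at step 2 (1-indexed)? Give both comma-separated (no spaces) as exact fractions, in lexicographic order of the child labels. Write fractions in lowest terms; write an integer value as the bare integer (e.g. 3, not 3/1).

6,6

1. join B+N (d=4) ⇒ BN; edges |B|=2, |N|=2
  updated: d(BN,D)=33/2, d(BN,K)=22, d(BN,R)=13
2. join K+R (d=12) ⇒ KR; edges |K|=6, |R|=6
  updated: d(BN,KR)=35/2, d(D,KR)=18
3. join BN+D (d=33/2) ⇒ BDN; edges |BN|=25/4, |D|=33/4
  updated: d(BDN,KR)=53/3
4. join BDN+KR (d=53/3) ⇒ BDKNR; edges |BDN|=7/12, |KR|=17/6
final tree: (((B:2,N:2):25/4,D:33/4):7/12,(K:6,R:6):17/6)
total length: 407/12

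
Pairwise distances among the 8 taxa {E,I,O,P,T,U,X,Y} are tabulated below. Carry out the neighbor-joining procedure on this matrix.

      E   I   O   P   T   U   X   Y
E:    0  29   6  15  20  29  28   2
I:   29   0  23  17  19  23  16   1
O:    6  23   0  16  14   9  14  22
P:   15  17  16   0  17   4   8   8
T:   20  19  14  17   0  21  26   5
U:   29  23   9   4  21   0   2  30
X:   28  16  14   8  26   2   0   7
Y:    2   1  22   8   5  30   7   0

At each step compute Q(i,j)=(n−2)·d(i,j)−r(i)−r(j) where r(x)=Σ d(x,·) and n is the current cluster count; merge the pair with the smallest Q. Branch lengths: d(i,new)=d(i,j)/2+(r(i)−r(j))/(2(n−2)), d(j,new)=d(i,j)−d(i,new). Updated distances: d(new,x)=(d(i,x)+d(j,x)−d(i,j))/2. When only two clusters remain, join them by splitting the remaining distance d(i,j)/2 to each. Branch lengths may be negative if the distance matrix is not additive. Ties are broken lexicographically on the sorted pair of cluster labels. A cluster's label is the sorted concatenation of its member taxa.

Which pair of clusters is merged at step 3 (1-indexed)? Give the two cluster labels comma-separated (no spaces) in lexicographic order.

P,UX

iteration 1: select U,X (d=2, Q=-207); attach at lengths (29/12, -5/12); label the merged cluster UX
  updated: d(E,UX)=55/2, d(I,UX)=37/2, d(O,UX)=21/2, d(P,UX)=5, d(T,UX)=45/2, d(UX,Y)=35/2
iteration 2: select E,O (d=6, Q=-161); attach at lengths (19/5, 11/5); label the merged cluster EO
  updated: d(EO,I)=23, d(EO,P)=25/2, d(EO,T)=14, d(EO,UX)=16, d(EO,Y)=9
iteration 3: select P,UX (d=5, Q=-119); attach at lengths (0, 5); label the merged cluster PUX
  updated: d(EO,PUX)=47/4, d(I,PUX)=61/4, d(PUX,T)=69/4, d(PUX,Y)=41/4
iteration 4: select I,Y (d=1, Q=-161/2); attach at lengths (6, -5); label the merged cluster IY
  updated: d(EO,IY)=31/2, d(IY,PUX)=49/4, d(IY,T)=23/2
iteration 5: select EO,PUX (d=47/4, Q=-59); attach at lengths (47/8, 47/8); label the merged cluster EOPUX
  updated: d(EOPUX,IY)=8, d(EOPUX,T)=39/4
iteration 6: select EOPUX,IY (d=8, Q=-117/4); attach at lengths (25/8, 39/8); label the merged cluster EIOPUXY
  updated: d(EIOPUXY,T)=53/8
iteration 7: select EIOPUXY,T (d=53/8); attach at lengths (53/16, 53/16); label the merged cluster EIOPTUXY
final tree: ((((E:19/5,O:11/5):47/8,(P:0,(U:29/12,X:-5/12):5):47/8):25/8,(I:6,Y:-5):39/8):53/16,T:53/16)
total length: 323/8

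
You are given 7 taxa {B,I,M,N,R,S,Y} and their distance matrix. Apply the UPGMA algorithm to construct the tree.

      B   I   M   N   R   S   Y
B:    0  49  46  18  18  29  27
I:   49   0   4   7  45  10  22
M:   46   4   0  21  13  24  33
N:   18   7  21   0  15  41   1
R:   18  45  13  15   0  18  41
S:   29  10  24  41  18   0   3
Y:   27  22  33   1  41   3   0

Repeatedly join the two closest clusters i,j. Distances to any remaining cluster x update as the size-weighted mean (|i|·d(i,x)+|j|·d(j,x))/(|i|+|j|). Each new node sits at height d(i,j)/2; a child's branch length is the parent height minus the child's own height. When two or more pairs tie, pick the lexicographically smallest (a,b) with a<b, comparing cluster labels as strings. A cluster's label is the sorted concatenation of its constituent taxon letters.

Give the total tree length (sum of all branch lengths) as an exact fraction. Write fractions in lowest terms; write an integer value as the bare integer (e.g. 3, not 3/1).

1. join N+Y (d=1) ⇒ NY; edges |N|=1/2, |Y|=1/2
  updated: d(B,NY)=45/2, d(I,NY)=29/2, d(M,NY)=27, d(NY,R)=28, d(NY,S)=22
2. join I+M (d=4) ⇒ IM; edges |I|=2, |M|=2
  updated: d(B,IM)=95/2, d(IM,NY)=83/4, d(IM,R)=29, d(IM,S)=17
3. join IM+S (d=17) ⇒ IMS; edges |IM|=13/2, |S|=17/2
  updated: d(B,IMS)=124/3, d(IMS,NY)=127/6, d(IMS,R)=76/3
4. join B+R (d=18) ⇒ BR; edges |B|=9, |R|=9
  updated: d(BR,IMS)=100/3, d(BR,NY)=101/4
5. join IMS+NY (d=127/6) ⇒ IMNSY; edges |IMS|=25/12, |NY|=121/12
  updated: d(BR,IMNSY)=301/10
6. join BR+IMNSY (d=301/10) ⇒ BIMNRSY; edges |BR|=121/20, |IMNSY|=67/15
final tree: ((B:9,R:9):121/20,(((I:2,M:2):13/2,S:17/2):25/12,(N:1/2,Y:1/2):121/12):67/15)
total length: 3641/60

3641/60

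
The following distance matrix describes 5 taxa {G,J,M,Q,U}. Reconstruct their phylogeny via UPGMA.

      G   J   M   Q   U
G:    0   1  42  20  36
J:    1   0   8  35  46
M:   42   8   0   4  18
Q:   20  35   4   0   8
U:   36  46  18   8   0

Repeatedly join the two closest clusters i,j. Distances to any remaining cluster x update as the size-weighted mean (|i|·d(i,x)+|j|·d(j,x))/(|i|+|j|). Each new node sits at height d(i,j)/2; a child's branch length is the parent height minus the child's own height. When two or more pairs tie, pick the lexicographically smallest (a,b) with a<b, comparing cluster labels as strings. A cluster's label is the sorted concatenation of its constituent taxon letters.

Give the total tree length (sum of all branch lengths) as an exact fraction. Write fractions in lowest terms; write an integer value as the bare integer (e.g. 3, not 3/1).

step 1: merge (G,J) at d=1; branch lengths G→1/2, J→1/2; new cluster GJ
  updated: d(GJ,M)=25, d(GJ,Q)=55/2, d(GJ,U)=41
step 2: merge (M,Q) at d=4; branch lengths M→2, Q→2; new cluster MQ
  updated: d(GJ,MQ)=105/4, d(MQ,U)=13
step 3: merge (MQ,U) at d=13; branch lengths MQ→9/2, U→13/2; new cluster MQU
  updated: d(GJ,MQU)=187/6
step 4: merge (GJ,MQU) at d=187/6; branch lengths GJ→181/12, MQU→109/12; new cluster GJMQU
final tree: ((G:1/2,J:1/2):181/12,((M:2,Q:2):9/2,U:13/2):109/12)
total length: 241/6

241/6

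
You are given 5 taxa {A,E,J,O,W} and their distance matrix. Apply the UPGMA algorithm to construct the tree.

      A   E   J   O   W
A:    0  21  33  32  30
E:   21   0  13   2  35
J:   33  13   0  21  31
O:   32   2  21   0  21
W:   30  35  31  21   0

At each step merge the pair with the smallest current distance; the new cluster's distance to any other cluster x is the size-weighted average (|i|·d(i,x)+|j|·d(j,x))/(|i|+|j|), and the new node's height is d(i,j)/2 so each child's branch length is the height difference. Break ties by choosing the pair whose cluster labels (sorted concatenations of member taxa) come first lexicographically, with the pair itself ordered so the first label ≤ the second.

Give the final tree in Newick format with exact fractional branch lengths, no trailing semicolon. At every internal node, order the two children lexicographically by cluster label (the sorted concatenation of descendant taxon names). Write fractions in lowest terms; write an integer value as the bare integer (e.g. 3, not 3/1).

((A:43/3,((E:1,O:1):15/2,J:17/2):35/6):7/24,W:117/8)

1. join E+O (d=2) ⇒ EO; edges |E|=1, |O|=1
  updated: d(A,EO)=53/2, d(EO,J)=17, d(EO,W)=28
2. join EO+J (d=17) ⇒ EJO; edges |EO|=15/2, |J|=17/2
  updated: d(A,EJO)=86/3, d(EJO,W)=29
3. join A+EJO (d=86/3) ⇒ AEJO; edges |A|=43/3, |EJO|=35/6
  updated: d(AEJO,W)=117/4
4. join AEJO+W (d=117/4) ⇒ AEJOW; edges |AEJO|=7/24, |W|=117/8
final tree: ((A:43/3,((E:1,O:1):15/2,J:17/2):35/6):7/24,W:117/8)
total length: 637/12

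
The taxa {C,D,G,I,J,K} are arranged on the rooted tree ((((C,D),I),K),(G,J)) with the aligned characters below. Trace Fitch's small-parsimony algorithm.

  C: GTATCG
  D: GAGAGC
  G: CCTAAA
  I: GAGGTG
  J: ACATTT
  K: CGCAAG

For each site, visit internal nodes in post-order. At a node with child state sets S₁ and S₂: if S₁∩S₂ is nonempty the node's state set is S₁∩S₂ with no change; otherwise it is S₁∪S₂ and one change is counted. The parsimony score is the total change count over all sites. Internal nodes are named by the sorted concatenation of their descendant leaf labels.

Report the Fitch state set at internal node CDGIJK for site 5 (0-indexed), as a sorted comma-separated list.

A,G,T

site 0, node CD: C={G} ∩ D={G} → {G} (+0)
site 0, node CDI: CD={G} ∩ I={G} → {G} (+0)
site 0, node CDIK: CDI={G} ∪ K={C} → {C,G} (+1)
site 0, node GJ: G={C} ∪ J={A} → {A,C} (+1)
site 0, node CDGIJK: CDIK={C,G} ∩ GJ={A,C} → {C} (+0)
site 1, node CD: C={T} ∪ D={A} → {A,T} (+1)
site 1, node CDI: CD={A,T} ∩ I={A} → {A} (+0)
site 1, node CDIK: CDI={A} ∪ K={G} → {A,G} (+1)
site 1, node GJ: G={C} ∩ J={C} → {C} (+0)
site 1, node CDGIJK: CDIK={A,G} ∪ GJ={C} → {A,C,G} (+1)
site 2, node CD: C={A} ∪ D={G} → {A,G} (+1)
site 2, node CDI: CD={A,G} ∩ I={G} → {G} (+0)
site 2, node CDIK: CDI={G} ∪ K={C} → {C,G} (+1)
site 2, node GJ: G={T} ∪ J={A} → {A,T} (+1)
site 2, node CDGIJK: CDIK={C,G} ∪ GJ={A,T} → {A,C,G,T} (+1)
site 3, node CD: C={T} ∪ D={A} → {A,T} (+1)
site 3, node CDI: CD={A,T} ∪ I={G} → {A,G,T} (+1)
site 3, node CDIK: CDI={A,G,T} ∩ K={A} → {A} (+0)
site 3, node GJ: G={A} ∪ J={T} → {A,T} (+1)
site 3, node CDGIJK: CDIK={A} ∩ GJ={A,T} → {A} (+0)
site 4, node CD: C={C} ∪ D={G} → {C,G} (+1)
site 4, node CDI: CD={C,G} ∪ I={T} → {C,G,T} (+1)
site 4, node CDIK: CDI={C,G,T} ∪ K={A} → {A,C,G,T} (+1)
site 4, node GJ: G={A} ∪ J={T} → {A,T} (+1)
site 4, node CDGIJK: CDIK={A,C,G,T} ∩ GJ={A,T} → {A,T} (+0)
site 5, node CD: C={G} ∪ D={C} → {C,G} (+1)
site 5, node CDI: CD={C,G} ∩ I={G} → {G} (+0)
site 5, node CDIK: CDI={G} ∩ K={G} → {G} (+0)
site 5, node GJ: G={A} ∪ J={T} → {A,T} (+1)
site 5, node CDGIJK: CDIK={G} ∪ GJ={A,T} → {A,G,T} (+1)
per-site changes: [2, 3, 4, 3, 4, 3]; total = 19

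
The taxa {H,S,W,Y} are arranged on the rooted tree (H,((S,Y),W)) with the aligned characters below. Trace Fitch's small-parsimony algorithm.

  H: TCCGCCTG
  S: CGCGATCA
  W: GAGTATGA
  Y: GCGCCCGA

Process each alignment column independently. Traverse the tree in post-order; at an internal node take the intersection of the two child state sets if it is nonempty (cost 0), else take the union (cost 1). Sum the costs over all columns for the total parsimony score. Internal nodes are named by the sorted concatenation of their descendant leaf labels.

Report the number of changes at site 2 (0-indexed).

site 0, node SY: S={C} ∪ Y={G} → {C,G} (+1)
site 0, node SWY: SY={C,G} ∩ W={G} → {G} (+0)
site 0, node HSWY: H={T} ∪ SWY={G} → {G,T} (+1)
site 1, node SY: S={G} ∪ Y={C} → {C,G} (+1)
site 1, node SWY: SY={C,G} ∪ W={A} → {A,C,G} (+1)
site 1, node HSWY: H={C} ∩ SWY={A,C,G} → {C} (+0)
site 2, node SY: S={C} ∪ Y={G} → {C,G} (+1)
site 2, node SWY: SY={C,G} ∩ W={G} → {G} (+0)
site 2, node HSWY: H={C} ∪ SWY={G} → {C,G} (+1)
site 3, node SY: S={G} ∪ Y={C} → {C,G} (+1)
site 3, node SWY: SY={C,G} ∪ W={T} → {C,G,T} (+1)
site 3, node HSWY: H={G} ∩ SWY={C,G,T} → {G} (+0)
site 4, node SY: S={A} ∪ Y={C} → {A,C} (+1)
site 4, node SWY: SY={A,C} ∩ W={A} → {A} (+0)
site 4, node HSWY: H={C} ∪ SWY={A} → {A,C} (+1)
site 5, node SY: S={T} ∪ Y={C} → {C,T} (+1)
site 5, node SWY: SY={C,T} ∩ W={T} → {T} (+0)
site 5, node HSWY: H={C} ∪ SWY={T} → {C,T} (+1)
site 6, node SY: S={C} ∪ Y={G} → {C,G} (+1)
site 6, node SWY: SY={C,G} ∩ W={G} → {G} (+0)
site 6, node HSWY: H={T} ∪ SWY={G} → {G,T} (+1)
site 7, node SY: S={A} ∩ Y={A} → {A} (+0)
site 7, node SWY: SY={A} ∩ W={A} → {A} (+0)
site 7, node HSWY: H={G} ∪ SWY={A} → {A,G} (+1)
per-site changes: [2, 2, 2, 2, 2, 2, 2, 1]; total = 15

2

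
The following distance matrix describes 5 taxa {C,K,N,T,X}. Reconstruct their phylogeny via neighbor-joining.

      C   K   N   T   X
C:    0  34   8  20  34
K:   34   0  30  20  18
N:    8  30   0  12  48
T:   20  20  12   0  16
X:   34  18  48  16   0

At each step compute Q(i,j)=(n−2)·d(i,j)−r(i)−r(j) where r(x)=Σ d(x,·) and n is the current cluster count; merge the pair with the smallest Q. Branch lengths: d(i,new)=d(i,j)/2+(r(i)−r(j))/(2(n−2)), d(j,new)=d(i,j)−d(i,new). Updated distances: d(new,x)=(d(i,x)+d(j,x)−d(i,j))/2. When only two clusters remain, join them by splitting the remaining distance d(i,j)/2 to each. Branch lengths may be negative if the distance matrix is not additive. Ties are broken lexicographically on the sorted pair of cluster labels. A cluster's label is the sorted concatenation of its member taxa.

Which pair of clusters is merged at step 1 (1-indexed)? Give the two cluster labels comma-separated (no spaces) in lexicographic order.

step 1: merge (C,N) at d=8, Q=-170; branch lengths C→11/3, N→13/3; new cluster CN
  updated: d(CN,K)=28, d(CN,T)=12, d(CN,X)=37
step 2: merge (CN,T) at d=12, Q=-101; branch lengths CN→53/4, T→-5/4; new cluster CNT
  updated: d(CNT,K)=18, d(CNT,X)=41/2
step 3: merge (CNT,K) at d=18, Q=-113/2; branch lengths CNT→41/4, K→31/4; new cluster CKNT
  updated: d(CKNT,X)=41/4
step 4: merge (CKNT,X) at d=41/4; branch lengths CKNT→41/8, X→41/8; new cluster CKNTX
final tree: ((((C:11/3,N:13/3):53/4,T:-5/4):41/4,K:31/4):41/8,X:41/8)
total length: 193/4

C,N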